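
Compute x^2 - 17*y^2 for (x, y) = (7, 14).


x^2 - d*y^2
= 7^2 - 17*14^2
= 49 - 3332
= -3283

-3283


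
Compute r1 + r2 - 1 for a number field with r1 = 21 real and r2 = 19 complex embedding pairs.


By Dirichlet's unit theorem:
rank = r1 + r2 - 1
= 21 + 19 - 1
= 39

39


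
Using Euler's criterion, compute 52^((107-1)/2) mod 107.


p = 107 is prime and the exponent is (p-1)/2 = 53, so by Euler's criterion 52^53 = (52/107) = +1 or -1 mod 107.
Compute by square-and-multiply:
  53 = 32 + 16 + 4 + 1 (binary 110101)
  Repeated squaring mod 107: 52^1 = 52, 52^2 = 29, 52^4 = 92, 52^8 = 11, 52^16 = 14, 52^32 = 89
  52^53 = 52^32 * 52^16 * 52^4 * 52^1 = 89 * 14 * 92 * 52 mod 107
    89 * 14 = 1246 = 69 mod 107
    69 * 92 = 6348 = 35 mod 107
    35 * 52 = 1820 = 1 mod 107
  52^53 = 1 mod 107
Result 1: 52 is a quadratic residue mod 107.
52^53 mod 107 = 1

1


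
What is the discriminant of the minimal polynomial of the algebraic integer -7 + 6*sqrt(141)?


The element -7 + 6*sqrt(141) has minimal polynomial:
x^2 + 14*x - 5027
Discriminant = (14)^2 - 4*(-5027)
= 196 + 20108
= 20304

20304


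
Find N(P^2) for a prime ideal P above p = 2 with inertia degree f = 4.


N(P^a) = p^(a*f)
= 2^(2*4)
= 2^8
= 256

256


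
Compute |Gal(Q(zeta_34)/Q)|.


|Gal(Q(zeta_34)/Q)| = phi(34)
= 16

16


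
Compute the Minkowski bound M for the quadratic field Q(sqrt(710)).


d = 710, d mod 4 = 2, so disc(K) = 4d = 2840; |disc(K)| = 2840
Real quadratic field, so n = 2, s = r2 = 0, r1 = 2
M = (n!/n^n) * (4/pi)^s * sqrt(|disc(K)|) = (2!/2^2) * (4/pi)^0 * sqrt(2840)
= 0.5 * 1.000000 * 53.291650
= 26.6458

26.6458


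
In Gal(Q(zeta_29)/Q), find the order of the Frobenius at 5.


The Frobenius at p in Gal(Q(zeta_n)/Q) = (Z/nZ)* is the class of p, so its order is ord_29(5), the smallest k >= 1 with 5^k = 1 mod 29.
n = 29 = 29, phi(29) = 28; the order divides phi(n).
Divisors of 28: 1, 2, 4, 7, 14, 28
Repeated squaring mod 29: 5^1 = 5, 5^2 = 25, 5^4 = 16, 5^8 = 24, 5^16 = 25
Test divisors in increasing order:
  k=1: 5^1 = 5 mod 29
  k=2: 5^2 = 25 mod 29
  k=4: 5^4 = 16 mod 29
  k=7: 5^7 = 16 * 25 * 5 = 28 mod 29
  k=14: 5^14 = 24 * 16 * 25 = 1 mod 29  <- first divisor giving 1
Order = 14

14


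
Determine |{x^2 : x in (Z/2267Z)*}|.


For prime p, the number of non-zero quadratic residues is (p-1)/2.
= (2267-1)/2
= 1133

1133


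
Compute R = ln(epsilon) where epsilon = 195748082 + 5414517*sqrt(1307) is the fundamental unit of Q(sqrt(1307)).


epsilon = 195748082 + 5414517*sqrt(1307)
= 3.9150e+08
R = ln(3.9150e+08)
= 19.7855

19.7855


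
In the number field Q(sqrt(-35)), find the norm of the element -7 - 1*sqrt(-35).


N(a + b*sqrt(d)) = a^2 - d*b^2
= (-7)^2 - (-35)*(-1)^2
= 49 + 35
= 84

84


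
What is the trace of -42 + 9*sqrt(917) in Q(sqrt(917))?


Tr(a + b*sqrt(d)) = (a + b*sqrt(d)) + (a - b*sqrt(d)) = 2a
= 2 * (-42)
= -84

-84


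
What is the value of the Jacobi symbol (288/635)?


Compute (288/635) via quadratic reciprocity:
  pull out 2: (2/635) = -1  (since 635 mod 8 = 3)
  pull out 2: (2/635) = -1  (since 635 mod 8 = 3)
  pull out 2: (2/635) = -1  (since 635 mod 8 = 3)
  pull out 2: (2/635) = -1  (since 635 mod 8 = 3)
  pull out 2: (2/635) = -1  (since 635 mod 8 = 3)
  reciprocity: (9/635) -> +(635/9)
  reduce: (5/9)
  reciprocity: (5/9) -> +(9/5)
  reduce: (4/5)
  pull out 2: (2/5) = -1  (since 5 mod 8 = 5)
  pull out 2: (2/5) = -1  (since 5 mod 8 = 5)
  (1/5) = 1
Product of signs = -1

-1


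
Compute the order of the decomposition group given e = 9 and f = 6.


|D_P| = e * f
= 9 * 6
= 54

54


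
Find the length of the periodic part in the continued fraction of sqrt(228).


Run the CF algorithm for sqrt(228).
a_0 = floor(sqrt(228)) = 15; set m_0=0, q_0=1.
Recurrence: m' = q*a - m,  q' = (d - m'^2)/q,  a' = floor((a_0 + m')/q').
  step 1: m=15, q=3, a=10
  step 2: m=15, q=1, a=30
a_2 = 2*a_0 = 30, so the period closes here.
sqrt(228) = [15; 10, 30]
Period length = 2

2


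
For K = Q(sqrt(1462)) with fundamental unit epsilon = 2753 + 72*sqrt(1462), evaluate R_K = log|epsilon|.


epsilon = 2753 + 72*sqrt(1462)
= 5505.9998
R = ln(5505.9998)
= 8.6136

8.6136


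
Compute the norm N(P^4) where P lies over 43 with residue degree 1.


N(P^a) = p^(a*f)
= 43^(4*1)
= 43^4
= 3418801

3418801


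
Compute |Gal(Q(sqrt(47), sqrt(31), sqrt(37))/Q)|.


The 3 square roots of distinct primes are multiplicatively independent over Q,
so [K:Q] = 2^3 and Gal(K/Q) is isomorphic to (Z/2Z)^3.
|Gal| = 2^3 = 8

8


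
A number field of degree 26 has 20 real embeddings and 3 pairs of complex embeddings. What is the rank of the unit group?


By Dirichlet's unit theorem:
rank = r1 + r2 - 1
= 20 + 3 - 1
= 22

22


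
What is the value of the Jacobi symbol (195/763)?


Compute (195/763) via quadratic reciprocity:
  reciprocity: (195/763) -> -(763/195)
  reduce: (178/195)
  pull out 2: (2/195) = -1  (since 195 mod 8 = 3)
  reciprocity: (89/195) -> +(195/89)
  reduce: (17/89)
  reciprocity: (17/89) -> +(89/17)
  reduce: (4/17)
  pull out 2: (2/17) = +1  (since 17 mod 8 = 1)
  pull out 2: (2/17) = +1  (since 17 mod 8 = 1)
  (1/17) = 1
Product of signs = 1

1


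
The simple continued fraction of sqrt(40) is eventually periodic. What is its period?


Run the CF algorithm for sqrt(40).
a_0 = floor(sqrt(40)) = 6; set m_0=0, q_0=1.
Recurrence: m' = q*a - m,  q' = (d - m'^2)/q,  a' = floor((a_0 + m')/q').
  step 1: m=6, q=4, a=3
  step 2: m=6, q=1, a=12
a_2 = 2*a_0 = 12, so the period closes here.
sqrt(40) = [6; 3, 12]
Period length = 2

2


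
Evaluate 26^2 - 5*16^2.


x^2 - d*y^2
= 26^2 - 5*16^2
= 676 - 1280
= -604

-604


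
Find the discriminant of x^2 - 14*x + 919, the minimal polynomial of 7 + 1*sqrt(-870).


The element 7 + 1*sqrt(-870) has minimal polynomial:
x^2 - 14*x + 919
Discriminant = (-14)^2 - 4*(919)
= 196 - 3676
= -3480

-3480


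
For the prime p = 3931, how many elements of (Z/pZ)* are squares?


For prime p, the number of non-zero quadratic residues is (p-1)/2.
= (3931-1)/2
= 1965

1965


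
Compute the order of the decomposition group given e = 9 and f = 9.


|D_P| = e * f
= 9 * 9
= 81

81


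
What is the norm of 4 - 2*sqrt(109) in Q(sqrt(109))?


N(a + b*sqrt(d)) = a^2 - d*b^2
= (4)^2 - (109)*(-2)^2
= 16 - 436
= -420

-420


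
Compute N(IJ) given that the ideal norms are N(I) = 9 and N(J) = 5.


N(IJ) = N(I) * N(J)
= 9 * 5
= 45

45


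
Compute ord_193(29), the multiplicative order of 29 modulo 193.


We want ord_193(29), the smallest k >= 1 with 29^k = 1 mod 193.
n = 193 = 193, phi(193) = 192; the order divides phi(n).
Divisors of 192: 1, 2, 3, 4, 6, 8, 12, 16, 24, 32, 48, 64, 96, 192
Repeated squaring mod 193: 29^1 = 29, 29^2 = 69, 29^4 = 129, 29^8 = 43, 29^16 = 112, 29^32 = 192, 29^64 = 1, 29^128 = 1
Test divisors in increasing order:
  k=1: 29^1 = 29 mod 193
  k=2: 29^2 = 69 mod 193
  k=3: 29^3 = 69 * 29 = 71 mod 193
  k=4: 29^4 = 129 mod 193
  k=6: 29^6 = 129 * 69 = 23 mod 193
  k=8: 29^8 = 43 mod 193
  k=12: 29^12 = 43 * 129 = 143 mod 193
  k=16: 29^16 = 112 mod 193
  k=24: 29^24 = 112 * 43 = 184 mod 193
  k=32: 29^32 = 192 mod 193
  k=48: 29^48 = 192 * 112 = 81 mod 193
  k=64: 29^64 = 1 mod 193  <- first divisor giving 1
Order = 64

64


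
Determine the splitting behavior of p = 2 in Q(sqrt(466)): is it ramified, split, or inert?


K = Q(sqrt(466)). Since d mod 4 = 2, disc(K) = 1864.
Check p | disc: 1864 mod 2 = 0.
p divides disc, so p ramifies: (p) = P^2 with e=2, f=1, g=1.
Therefore p is ramified.

ramified


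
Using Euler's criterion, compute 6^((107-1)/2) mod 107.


p = 107 is prime and the exponent is (p-1)/2 = 53, so by Euler's criterion 6^53 = (6/107) = +1 or -1 mod 107.
Compute by square-and-multiply:
  53 = 32 + 16 + 4 + 1 (binary 110101)
  Repeated squaring mod 107: 6^1 = 6, 6^2 = 36, 6^4 = 12, 6^8 = 37, 6^16 = 85, 6^32 = 56
  6^53 = 6^32 * 6^16 * 6^4 * 6^1 = 56 * 85 * 12 * 6 mod 107
    56 * 85 = 4760 = 52 mod 107
    52 * 12 = 624 = 89 mod 107
    89 * 6 = 534 = 106 mod 107
  6^53 = 106 mod 107
Result 106 = p - 1 = -1 mod 107: 6 is a quadratic non-residue mod 107. As a residue in [0, p-1] the value is 106.
6^53 mod 107 = 106

106


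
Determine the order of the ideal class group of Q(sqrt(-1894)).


K = Q(sqrt(-1894)). d mod 4 = 2, so D = disc(K) = 4d = -7576
h(K) equals the number of primitive reduced positive-definite forms (a, b, c) = a*x^2 + b*x*y + c*y^2 with b^2 - 4ac = D,
where reduced means |b| <= a <= c, with b >= 0 whenever |b| = a or a = c, and primitive means gcd(a, b, c) = 1.
Reduced forces 3a^2 <= |D| = 7576, so 1 <= a <= 50; b must have the parity of D, and c = (b^2 - D)/(4a) must be an integer >= a.
Enumerate a = 1..50, b in [-a, a]:
  a=1: (1, 0, 1894)  [1]
  a=2: (2, 0, 947)  [1]
  a=3..4: none
  a=5: (5, -2, 379), (5, 2, 379)  [2]
  a=6..9: none
  a=10: (10, -8, 191), (10, 8, 191)  [2]
  a=11: (11, -6, 173), (11, 6, 173)  [2]
  a=12: none
  a=13: (13, -4, 146), (13, 4, 146)  [2]
  a=14..18: none
  a=19: (19, -10, 101), (19, 10, 101)  [2]
  a=20..21: none
  a=22: (22, -16, 89), (22, 16, 89)  [2]
  a=23..24: none
  a=25: (25, -18, 79), (25, 18, 79)  [2]
  a=26: (26, -4, 73), (26, 4, 73)  [2]
  a=27..28: none
  a=29: (29, -14, 67), (29, 14, 67)  [2]
  a=30: none
  a=31: (31, -22, 65), (31, 22, 65)  [2]
  a=32..36: none
  a=37: (37, -34, 59), (37, 34, 59)  [2]
  a=38: (38, -28, 55), (38, 28, 55)  [2]
  a=39..40: none
  a=41: (41, -38, 55), (41, 38, 55)  [2]
  a=42: none
  a=43: (43, -32, 50), (43, 32, 50)  [2]
  a=44..50: none
Total reduced forms: 1 + 1 + 2 + 2 + 2 + 2 + 2 + 2 + 2 + 2 + 2 + 2 + 2 + 2 + 2 + 2 = 30
h = 30

30


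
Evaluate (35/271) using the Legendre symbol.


p = 271 is prime, so compute (35/271) with the reciprocity algorithm (Jacobi-symbol steps: pull out 2s via (2/n), flip via reciprocity, reduce):
  reciprocity: (35/271) -> -(271/35)
  reduce: (26/35)
  pull out 2: (2/35) = -1  (since 35 mod 8 = 3)
  reciprocity: (13/35) -> +(35/13)
  reduce: (9/13)
  reciprocity: (9/13) -> +(13/9)
  reduce: (4/9)
  pull out 2: (2/9) = +1  (since 9 mod 8 = 1)
  pull out 2: (2/9) = +1  (since 9 mod 8 = 1)
  (1/9) = 1
Product of signs = 1
(35/271) = 1

1


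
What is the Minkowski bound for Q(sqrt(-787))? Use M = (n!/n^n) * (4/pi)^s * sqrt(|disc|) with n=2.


d = -787, d mod 4 = 1, so disc(K) = d = -787; |disc(K)| = 787
Imaginary quadratic field, so n = 2, s = r2 = 1, r1 = 0
M = (n!/n^n) * (4/pi)^s * sqrt(|disc(K)|) = (2!/2^2) * (4/pi)^1 * sqrt(787)
= 0.5 * 1.273240 * 28.053520
= 17.8594

17.8594


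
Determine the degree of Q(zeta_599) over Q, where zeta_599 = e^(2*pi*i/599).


The degree equals Euler's totient phi(599).
599 = 599
phi(599) = 598

598


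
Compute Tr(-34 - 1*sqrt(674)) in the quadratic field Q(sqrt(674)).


Tr(a + b*sqrt(d)) = (a + b*sqrt(d)) + (a - b*sqrt(d)) = 2a
= 2 * (-34)
= -68

-68


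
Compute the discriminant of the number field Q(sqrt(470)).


For K = Q(sqrt(d)) with d squarefree: disc(K) = d if d = 1 mod 4, and disc(K) = 4d if d = 2 or 3 mod 4.
Here d = 470, and d mod 4 = 2.
d = 2 mod 4, not 1 (O_K = Z[sqrt(d)]), so disc(K) = 4d = 4 * (470) = 1880

1880


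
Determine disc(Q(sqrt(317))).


For K = Q(sqrt(d)) with d squarefree: disc(K) = d if d = 1 mod 4, and disc(K) = 4d if d = 2 or 3 mod 4.
Here d = 317, and d mod 4 = 1.
d = 1 mod 4 (O_K = Z[(1+sqrt(d))/2]), so disc(K) = d = 317

317


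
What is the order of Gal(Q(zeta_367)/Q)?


|Gal(Q(zeta_367)/Q)| = phi(367)
= 366

366


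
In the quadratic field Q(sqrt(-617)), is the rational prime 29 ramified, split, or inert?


K = Q(sqrt(-617)). Since d mod 4 = 3, disc(K) = -2468.
Check p | disc: -2468 mod 29 = 26.
p does not divide disc. Compute Legendre symbol (d/p):
21^((29-1)/2) mod 29 = -1
(d/p) = -1, so p is inert: (p) stays prime with e=1, f=2, g=1.
Therefore p is inert.

inert


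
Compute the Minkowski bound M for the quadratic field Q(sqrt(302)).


d = 302, d mod 4 = 2, so disc(K) = 4d = 1208; |disc(K)| = 1208
Real quadratic field, so n = 2, s = r2 = 0, r1 = 2
M = (n!/n^n) * (4/pi)^s * sqrt(|disc(K)|) = (2!/2^2) * (4/pi)^0 * sqrt(1208)
= 0.5 * 1.000000 * 34.756294
= 17.3781

17.3781


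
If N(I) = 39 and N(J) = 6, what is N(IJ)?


N(IJ) = N(I) * N(J)
= 39 * 6
= 234

234


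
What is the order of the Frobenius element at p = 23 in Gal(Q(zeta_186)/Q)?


The Frobenius at p in Gal(Q(zeta_n)/Q) = (Z/nZ)* is the class of p, so its order is ord_186(23), the smallest k >= 1 with 23^k = 1 mod 186.
n = 186 = 2 * 3 * 31, phi(186) = 60; the order divides phi(n).
Divisors of 60: 1, 2, 3, 4, 5, 6, 10, 12, 15, 20, 30, 60
Repeated squaring mod 186: 23^1 = 23, 23^2 = 157, 23^4 = 97, 23^8 = 109, 23^16 = 163, 23^32 = 157
Test divisors in increasing order:
  k=1: 23^1 = 23 mod 186
  k=2: 23^2 = 157 mod 186
  k=3: 23^3 = 157 * 23 = 77 mod 186
  k=4: 23^4 = 97 mod 186
  k=5: 23^5 = 97 * 23 = 185 mod 186
  k=6: 23^6 = 97 * 157 = 163 mod 186
  k=10: 23^10 = 109 * 157 = 1 mod 186  <- first divisor giving 1
Order = 10

10


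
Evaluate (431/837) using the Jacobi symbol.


Compute (431/837) via quadratic reciprocity:
  reciprocity: (431/837) -> +(837/431)
  reduce: (406/431)
  pull out 2: (2/431) = +1  (since 431 mod 8 = 7)
  reciprocity: (203/431) -> -(431/203)
  reduce: (25/203)
  reciprocity: (25/203) -> +(203/25)
  reduce: (3/25)
  reciprocity: (3/25) -> +(25/3)
  reduce: (1/3)
  (1/3) = 1
Product of signs = -1

-1


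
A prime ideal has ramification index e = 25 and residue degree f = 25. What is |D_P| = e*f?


|D_P| = e * f
= 25 * 25
= 625

625


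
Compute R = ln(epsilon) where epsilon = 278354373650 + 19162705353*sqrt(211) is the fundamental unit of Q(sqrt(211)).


epsilon = 278354373650 + 19162705353*sqrt(211)
= 5.5671e+11
R = ln(5.5671e+11)
= 27.0453

27.0453


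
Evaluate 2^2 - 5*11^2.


x^2 - d*y^2
= 2^2 - 5*11^2
= 4 - 605
= -601

-601


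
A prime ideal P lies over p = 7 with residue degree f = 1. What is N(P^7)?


N(P^a) = p^(a*f)
= 7^(7*1)
= 7^7
= 823543

823543


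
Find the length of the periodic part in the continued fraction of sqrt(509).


Run the CF algorithm for sqrt(509).
a_0 = floor(sqrt(509)) = 22; set m_0=0, q_0=1.
Recurrence: m' = q*a - m,  q' = (d - m'^2)/q,  a' = floor((a_0 + m')/q').
  step 1: m=22, q=25, a=1
  step 2: m=3, q=20, a=1
  step 3: m=17, q=11, a=3
  step 4: m=16, q=23, a=1
  step 5: m=7, q=20, a=1
  step 6: m=13, q=17, a=2
  step 7: m=21, q=4, a=10
  step 8: m=19, q=37, a=1
  step 9: m=18, q=5, a=8
  step 10: m=22, q=5, a=8
  step 11: m=18, q=37, a=1
  step 12: m=19, q=4, a=10
  step 13: m=21, q=17, a=2
  step 14: m=13, q=20, a=1
  step 15: m=7, q=23, a=1
  step 16: m=16, q=11, a=3
  step 17: m=17, q=20, a=1
  step 18: m=3, q=25, a=1
  step 19: m=22, q=1, a=44
a_19 = 2*a_0 = 44, so the period closes here.
sqrt(509) = [22; 1, 1, 3, 1, 1, 2, 10, 1, 8, 8, 1, 10, 2, 1, 1, 3, 1, 1, 44]
Period length = 19

19


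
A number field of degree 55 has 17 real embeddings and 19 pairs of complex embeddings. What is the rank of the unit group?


By Dirichlet's unit theorem:
rank = r1 + r2 - 1
= 17 + 19 - 1
= 35

35


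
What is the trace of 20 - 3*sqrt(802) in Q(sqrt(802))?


Tr(a + b*sqrt(d)) = (a + b*sqrt(d)) + (a - b*sqrt(d)) = 2a
= 2 * (20)
= 40

40


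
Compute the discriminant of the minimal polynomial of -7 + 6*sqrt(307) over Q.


The element -7 + 6*sqrt(307) has minimal polynomial:
x^2 + 14*x - 11003
Discriminant = (14)^2 - 4*(-11003)
= 196 + 44012
= 44208

44208


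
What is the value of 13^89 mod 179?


p = 179 is prime and the exponent is (p-1)/2 = 89, so by Euler's criterion 13^89 = (13/179) = +1 or -1 mod 179.
Compute by square-and-multiply:
  89 = 64 + 16 + 8 + 1 (binary 1011001)
  Repeated squaring mod 179: 13^1 = 13, 13^2 = 169, 13^4 = 100, 13^8 = 155, 13^16 = 39, 13^32 = 89, 13^64 = 45
  13^89 = 13^64 * 13^16 * 13^8 * 13^1 = 45 * 39 * 155 * 13 mod 179
    45 * 39 = 1755 = 144 mod 179
    144 * 155 = 22320 = 124 mod 179
    124 * 13 = 1612 = 1 mod 179
  13^89 = 1 mod 179
Result 1: 13 is a quadratic residue mod 179.
13^89 mod 179 = 1

1


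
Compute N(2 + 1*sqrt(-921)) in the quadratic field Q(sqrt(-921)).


N(a + b*sqrt(d)) = a^2 - d*b^2
= (2)^2 - (-921)*(1)^2
= 4 + 921
= 925

925


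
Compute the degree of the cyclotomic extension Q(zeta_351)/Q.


The degree equals Euler's totient phi(351).
351 = 3^3 * 13
phi(351) = 216

216


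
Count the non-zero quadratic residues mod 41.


For prime p, the number of non-zero quadratic residues is (p-1)/2.
= (41-1)/2
= 20

20


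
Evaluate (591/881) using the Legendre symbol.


p = 881 is prime, so compute (591/881) with the reciprocity algorithm (Jacobi-symbol steps: pull out 2s via (2/n), flip via reciprocity, reduce):
  reciprocity: (591/881) -> +(881/591)
  reduce: (290/591)
  pull out 2: (2/591) = +1  (since 591 mod 8 = 7)
  reciprocity: (145/591) -> +(591/145)
  reduce: (11/145)
  reciprocity: (11/145) -> +(145/11)
  reduce: (2/11)
  pull out 2: (2/11) = -1  (since 11 mod 8 = 3)
  (1/11) = 1
Product of signs = -1
(591/881) = -1

-1


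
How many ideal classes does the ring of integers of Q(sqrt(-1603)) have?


K = Q(sqrt(-1603)). d mod 4 = 1, so D = disc(K) = d = -1603
h(K) equals the number of primitive reduced positive-definite forms (a, b, c) = a*x^2 + b*x*y + c*y^2 with b^2 - 4ac = D,
where reduced means |b| <= a <= c, with b >= 0 whenever |b| = a or a = c, and primitive means gcd(a, b, c) = 1.
Reduced forces 3a^2 <= |D| = 1603, so 1 <= a <= 23; b must have the parity of D, and c = (b^2 - D)/(4a) must be an integer >= a.
Enumerate a = 1..23, b in [-a, a]:
  a=1: (1, 1, 401)  [1]
  a=2..6: none
  a=7: (7, 7, 59)  [1]
  a=8..10: none
  a=11: (11, -5, 37), (11, 5, 37)  [2]
  a=12: none
  a=13: (13, -3, 31), (13, 3, 31)  [2]
  a=14..23: none
Total reduced forms: 1 + 1 + 2 + 2 = 6
h = 6

6


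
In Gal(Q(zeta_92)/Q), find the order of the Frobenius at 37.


The Frobenius at p in Gal(Q(zeta_n)/Q) = (Z/nZ)* is the class of p, so its order is ord_92(37), the smallest k >= 1 with 37^k = 1 mod 92.
n = 92 = 2^2 * 23, phi(92) = 44; the order divides phi(n).
Divisors of 44: 1, 2, 4, 11, 22, 44
Repeated squaring mod 92: 37^1 = 37, 37^2 = 81, 37^4 = 29, 37^8 = 13, 37^16 = 77, 37^32 = 41
Test divisors in increasing order:
  k=1: 37^1 = 37 mod 92
  k=2: 37^2 = 81 mod 92
  k=4: 37^4 = 29 mod 92
  k=11: 37^11 = 13 * 81 * 37 = 45 mod 92
  k=22: 37^22 = 77 * 29 * 81 = 1 mod 92  <- first divisor giving 1
Order = 22

22


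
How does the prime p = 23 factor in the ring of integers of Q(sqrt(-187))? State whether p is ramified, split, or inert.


K = Q(sqrt(-187)). Since d mod 4 = 1, disc(K) = -187.
Check p | disc: -187 mod 23 = 20.
p does not divide disc. Compute Legendre symbol (d/p):
20^((23-1)/2) mod 23 = -1
(d/p) = -1, so p is inert: (p) stays prime with e=1, f=2, g=1.
Therefore p is inert.

inert


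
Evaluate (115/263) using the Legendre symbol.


p = 263 is prime, so compute (115/263) with the reciprocity algorithm (Jacobi-symbol steps: pull out 2s via (2/n), flip via reciprocity, reduce):
  reciprocity: (115/263) -> -(263/115)
  reduce: (33/115)
  reciprocity: (33/115) -> +(115/33)
  reduce: (16/33)
  pull out 2: (2/33) = +1  (since 33 mod 8 = 1)
  pull out 2: (2/33) = +1  (since 33 mod 8 = 1)
  pull out 2: (2/33) = +1  (since 33 mod 8 = 1)
  pull out 2: (2/33) = +1  (since 33 mod 8 = 1)
  (1/33) = 1
Product of signs = -1
(115/263) = -1

-1


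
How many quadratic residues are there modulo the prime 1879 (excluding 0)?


For prime p, the number of non-zero quadratic residues is (p-1)/2.
= (1879-1)/2
= 939

939


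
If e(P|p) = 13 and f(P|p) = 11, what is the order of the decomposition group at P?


|D_P| = e * f
= 13 * 11
= 143

143


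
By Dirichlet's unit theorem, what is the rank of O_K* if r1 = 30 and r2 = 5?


By Dirichlet's unit theorem:
rank = r1 + r2 - 1
= 30 + 5 - 1
= 34

34


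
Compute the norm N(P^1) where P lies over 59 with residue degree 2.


N(P^a) = p^(a*f)
= 59^(1*2)
= 59^2
= 3481

3481


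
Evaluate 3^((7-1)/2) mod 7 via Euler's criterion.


p = 7 is prime and the exponent is (p-1)/2 = 3, so by Euler's criterion 3^3 = (3/7) = +1 or -1 mod 7.
Compute by square-and-multiply:
  3 = 2 + 1 (binary 11)
  Repeated squaring mod 7: 3^1 = 3, 3^2 = 2
  3^3 = 3^2 * 3^1 = 2 * 3 mod 7
    2 * 3 = 6 = 6 mod 7
  3^3 = 6 mod 7
Result 6 = p - 1 = -1 mod 7: 3 is a quadratic non-residue mod 7. As a residue in [0, p-1] the value is 6.
3^3 mod 7 = 6

6


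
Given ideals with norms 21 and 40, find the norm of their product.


N(IJ) = N(I) * N(J)
= 21 * 40
= 840

840


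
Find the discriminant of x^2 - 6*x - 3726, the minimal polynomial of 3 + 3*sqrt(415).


The element 3 + 3*sqrt(415) has minimal polynomial:
x^2 - 6*x - 3726
Discriminant = (-6)^2 - 4*(-3726)
= 36 + 14904
= 14940

14940


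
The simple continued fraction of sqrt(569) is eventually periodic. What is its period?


Run the CF algorithm for sqrt(569).
a_0 = floor(sqrt(569)) = 23; set m_0=0, q_0=1.
Recurrence: m' = q*a - m,  q' = (d - m'^2)/q,  a' = floor((a_0 + m')/q').
  step 1: m=23, q=40, a=1
  step 2: m=17, q=7, a=5
  step 3: m=18, q=35, a=1
  step 4: m=17, q=8, a=5
  step 5: m=23, q=5, a=9
  step 6: m=22, q=17, a=2
  step 7: m=12, q=25, a=1
  step 8: m=13, q=16, a=2
  step 9: m=19, q=13, a=3
  step 10: m=20, q=13, a=3
  step 11: m=19, q=16, a=2
  step 12: m=13, q=25, a=1
  step 13: m=12, q=17, a=2
  step 14: m=22, q=5, a=9
  step 15: m=23, q=8, a=5
  step 16: m=17, q=35, a=1
  step 17: m=18, q=7, a=5
  step 18: m=17, q=40, a=1
  step 19: m=23, q=1, a=46
a_19 = 2*a_0 = 46, so the period closes here.
sqrt(569) = [23; 1, 5, 1, 5, 9, 2, 1, 2, 3, 3, 2, 1, 2, 9, 5, 1, 5, 1, 46]
Period length = 19

19


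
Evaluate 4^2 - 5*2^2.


x^2 - d*y^2
= 4^2 - 5*2^2
= 16 - 20
= -4

-4


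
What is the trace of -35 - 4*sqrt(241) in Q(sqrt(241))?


Tr(a + b*sqrt(d)) = (a + b*sqrt(d)) + (a - b*sqrt(d)) = 2a
= 2 * (-35)
= -70

-70


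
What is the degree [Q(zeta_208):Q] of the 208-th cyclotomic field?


The degree equals Euler's totient phi(208).
208 = 2^4 * 13
phi(208) = 96

96


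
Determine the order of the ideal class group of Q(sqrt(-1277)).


K = Q(sqrt(-1277)). d mod 4 = 3, so D = disc(K) = 4d = -5108
h(K) equals the number of primitive reduced positive-definite forms (a, b, c) = a*x^2 + b*x*y + c*y^2 with b^2 - 4ac = D,
where reduced means |b| <= a <= c, with b >= 0 whenever |b| = a or a = c, and primitive means gcd(a, b, c) = 1.
Reduced forces 3a^2 <= |D| = 5108, so 1 <= a <= 41; b must have the parity of D, and c = (b^2 - D)/(4a) must be an integer >= a.
Enumerate a = 1..41, b in [-a, a]:
  a=1: (1, 0, 1277)  [1]
  a=2: (2, 2, 639)  [1]
  a=3: (3, -2, 426), (3, 2, 426)  [2]
  a=4..5: none
  a=6: (6, -2, 213), (6, 2, 213)  [2]
  a=7: (7, -4, 183), (7, 4, 183)  [2]
  a=8: none
  a=9: (9, -2, 142), (9, 2, 142)  [2]
  a=10..12: none
  a=13: (13, -12, 101), (13, 12, 101)  [2]
  a=14: (14, -10, 93), (14, 10, 93)  [2]
  a=15..16: none
  a=17: (17, -14, 78), (17, 14, 78)  [2]
  a=18: (18, -2, 71), (18, 2, 71)  [2]
  a=19..20: none
  a=21: (21, -10, 62), (21, -4, 61), (21, 4, 61), (21, 10, 62)  [4]
  a=22..25: none
  a=26: (26, -14, 51), (26, 14, 51)  [2]
  a=27: (27, -20, 51), (27, 20, 51)  [2]
  a=28: none
  a=29: (29, -24, 49), (29, 24, 49)  [2]
  a=30: none
  a=31: (31, -10, 42), (31, 10, 42)  [2]
  a=32..33: none
  a=34: (34, -14, 39), (34, 14, 39)  [2]
  a=35..38: none
  a=39: (39, -38, 42), (39, 38, 42)  [2]
  a=40..41: none
Total reduced forms: 1 + 1 + 2 + 2 + 2 + 2 + 2 + 2 + 2 + 2 + 4 + 2 + 2 + 2 + 2 + 2 + 2 = 34
h = 34

34


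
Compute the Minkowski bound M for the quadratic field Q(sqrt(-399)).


d = -399, d mod 4 = 1, so disc(K) = d = -399; |disc(K)| = 399
Imaginary quadratic field, so n = 2, s = r2 = 1, r1 = 0
M = (n!/n^n) * (4/pi)^s * sqrt(|disc(K)|) = (2!/2^2) * (4/pi)^1 * sqrt(399)
= 0.5 * 1.273240 * 19.974984
= 12.7165

12.7165


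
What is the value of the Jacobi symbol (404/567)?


Compute (404/567) via quadratic reciprocity:
  pull out 2: (2/567) = +1  (since 567 mod 8 = 7)
  pull out 2: (2/567) = +1  (since 567 mod 8 = 7)
  reciprocity: (101/567) -> +(567/101)
  reduce: (62/101)
  pull out 2: (2/101) = -1  (since 101 mod 8 = 5)
  reciprocity: (31/101) -> +(101/31)
  reduce: (8/31)
  pull out 2: (2/31) = +1  (since 31 mod 8 = 7)
  pull out 2: (2/31) = +1  (since 31 mod 8 = 7)
  pull out 2: (2/31) = +1  (since 31 mod 8 = 7)
  (1/31) = 1
Product of signs = -1

-1


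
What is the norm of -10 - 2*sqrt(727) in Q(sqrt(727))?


N(a + b*sqrt(d)) = a^2 - d*b^2
= (-10)^2 - (727)*(-2)^2
= 100 - 2908
= -2808

-2808


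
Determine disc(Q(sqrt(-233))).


For K = Q(sqrt(d)) with d squarefree: disc(K) = d if d = 1 mod 4, and disc(K) = 4d if d = 2 or 3 mod 4.
Here d = -233, and d mod 4 = 3.
d = 3 mod 4, not 1 (O_K = Z[sqrt(d)]), so disc(K) = 4d = 4 * (-233) = -932

-932


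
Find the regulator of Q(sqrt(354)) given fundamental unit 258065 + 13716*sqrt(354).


epsilon = 258065 + 13716*sqrt(354)
= 516130.0000
R = ln(516130.0000)
= 13.1541

13.1541


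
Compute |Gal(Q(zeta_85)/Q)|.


|Gal(Q(zeta_85)/Q)| = phi(85)
= 64

64


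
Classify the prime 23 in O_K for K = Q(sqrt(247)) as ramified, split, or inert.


K = Q(sqrt(247)). Since d mod 4 = 3, disc(K) = 988.
Check p | disc: 988 mod 23 = 22.
p does not divide disc. Compute Legendre symbol (d/p):
17^((23-1)/2) mod 23 = -1
(d/p) = -1, so p is inert: (p) stays prime with e=1, f=2, g=1.
Therefore p is inert.

inert


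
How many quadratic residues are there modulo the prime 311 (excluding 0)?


For prime p, the number of non-zero quadratic residues is (p-1)/2.
= (311-1)/2
= 155

155


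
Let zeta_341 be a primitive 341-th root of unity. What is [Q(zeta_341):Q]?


The degree equals Euler's totient phi(341).
341 = 11 * 31
phi(341) = 300

300


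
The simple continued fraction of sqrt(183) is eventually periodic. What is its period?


Run the CF algorithm for sqrt(183).
a_0 = floor(sqrt(183)) = 13; set m_0=0, q_0=1.
Recurrence: m' = q*a - m,  q' = (d - m'^2)/q,  a' = floor((a_0 + m')/q').
  step 1: m=13, q=14, a=1
  step 2: m=1, q=13, a=1
  step 3: m=12, q=3, a=8
  step 4: m=12, q=13, a=1
  step 5: m=1, q=14, a=1
  step 6: m=13, q=1, a=26
a_6 = 2*a_0 = 26, so the period closes here.
sqrt(183) = [13; 1, 1, 8, 1, 1, 26]
Period length = 6

6


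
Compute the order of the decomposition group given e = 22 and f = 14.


|D_P| = e * f
= 22 * 14
= 308

308


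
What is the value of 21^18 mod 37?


p = 37 is prime and the exponent is (p-1)/2 = 18, so by Euler's criterion 21^18 = (21/37) = +1 or -1 mod 37.
Compute by square-and-multiply:
  18 = 16 + 2 (binary 10010)
  Repeated squaring mod 37: 21^1 = 21, 21^2 = 34, 21^4 = 9, 21^8 = 7, 21^16 = 12
  21^18 = 21^16 * 21^2 = 12 * 34 mod 37
    12 * 34 = 408 = 1 mod 37
  21^18 = 1 mod 37
Result 1: 21 is a quadratic residue mod 37.
21^18 mod 37 = 1

1


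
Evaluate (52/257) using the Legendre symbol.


p = 257 is prime, so compute (52/257) with the reciprocity algorithm (Jacobi-symbol steps: pull out 2s via (2/n), flip via reciprocity, reduce):
  pull out 2: (2/257) = +1  (since 257 mod 8 = 1)
  pull out 2: (2/257) = +1  (since 257 mod 8 = 1)
  reciprocity: (13/257) -> +(257/13)
  reduce: (10/13)
  pull out 2: (2/13) = -1  (since 13 mod 8 = 5)
  reciprocity: (5/13) -> +(13/5)
  reduce: (3/5)
  reciprocity: (3/5) -> +(5/3)
  reduce: (2/3)
  pull out 2: (2/3) = -1  (since 3 mod 8 = 3)
  (1/3) = 1
Product of signs = 1
(52/257) = 1

1


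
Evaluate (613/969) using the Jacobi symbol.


Compute (613/969) via quadratic reciprocity:
  reciprocity: (613/969) -> +(969/613)
  reduce: (356/613)
  pull out 2: (2/613) = -1  (since 613 mod 8 = 5)
  pull out 2: (2/613) = -1  (since 613 mod 8 = 5)
  reciprocity: (89/613) -> +(613/89)
  reduce: (79/89)
  reciprocity: (79/89) -> +(89/79)
  reduce: (10/79)
  pull out 2: (2/79) = +1  (since 79 mod 8 = 7)
  reciprocity: (5/79) -> +(79/5)
  reduce: (4/5)
  pull out 2: (2/5) = -1  (since 5 mod 8 = 5)
  pull out 2: (2/5) = -1  (since 5 mod 8 = 5)
  (1/5) = 1
Product of signs = 1

1


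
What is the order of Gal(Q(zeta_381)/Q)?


|Gal(Q(zeta_381)/Q)| = phi(381)
= 252

252


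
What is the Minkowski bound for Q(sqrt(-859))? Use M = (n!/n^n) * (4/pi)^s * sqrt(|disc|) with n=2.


d = -859, d mod 4 = 1, so disc(K) = d = -859; |disc(K)| = 859
Imaginary quadratic field, so n = 2, s = r2 = 1, r1 = 0
M = (n!/n^n) * (4/pi)^s * sqrt(|disc(K)|) = (2!/2^2) * (4/pi)^1 * sqrt(859)
= 0.5 * 1.273240 * 29.308702
= 18.6585

18.6585


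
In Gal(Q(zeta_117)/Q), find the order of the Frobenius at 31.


The Frobenius at p in Gal(Q(zeta_n)/Q) = (Z/nZ)* is the class of p, so its order is ord_117(31), the smallest k >= 1 with 31^k = 1 mod 117.
n = 117 = 3^2 * 13, phi(117) = 72; the order divides phi(n).
Divisors of 72: 1, 2, 3, 4, 6, 8, 9, 12, 18, 24, 36, 72
Repeated squaring mod 117: 31^1 = 31, 31^2 = 25, 31^4 = 40, 31^8 = 79, 31^16 = 40, 31^32 = 79, 31^64 = 40
Test divisors in increasing order:
  k=1: 31^1 = 31 mod 117
  k=2: 31^2 = 25 mod 117
  k=3: 31^3 = 25 * 31 = 73 mod 117
  k=4: 31^4 = 40 mod 117
  k=6: 31^6 = 40 * 25 = 64 mod 117
  k=8: 31^8 = 79 mod 117
  k=9: 31^9 = 79 * 31 = 109 mod 117
  k=12: 31^12 = 79 * 40 = 1 mod 117  <- first divisor giving 1
Order = 12

12


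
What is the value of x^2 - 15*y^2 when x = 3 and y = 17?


x^2 - d*y^2
= 3^2 - 15*17^2
= 9 - 4335
= -4326

-4326


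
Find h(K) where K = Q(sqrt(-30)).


K = Q(sqrt(-30)). d mod 4 = 2, so D = disc(K) = 4d = -120
h(K) equals the number of primitive reduced positive-definite forms (a, b, c) = a*x^2 + b*x*y + c*y^2 with b^2 - 4ac = D,
where reduced means |b| <= a <= c, with b >= 0 whenever |b| = a or a = c, and primitive means gcd(a, b, c) = 1.
Reduced forces 3a^2 <= |D| = 120, so 1 <= a <= 6; b must have the parity of D, and c = (b^2 - D)/(4a) must be an integer >= a.
Enumerate a = 1..6, b in [-a, a]:
  a=1: (1, 0, 30)  [1]
  a=2: (2, 0, 15)  [1]
  a=3: (3, 0, 10)  [1]
  a=4: none
  a=5: (5, 0, 6)  [1]
  a=6: none
Total reduced forms: 1 + 1 + 1 + 1 = 4
h = 4

4


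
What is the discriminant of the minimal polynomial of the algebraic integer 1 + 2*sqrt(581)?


The element 1 + 2*sqrt(581) has minimal polynomial:
x^2 - 2*x - 2323
Discriminant = (-2)^2 - 4*(-2323)
= 4 + 9292
= 9296

9296


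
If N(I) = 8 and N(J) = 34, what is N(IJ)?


N(IJ) = N(I) * N(J)
= 8 * 34
= 272

272


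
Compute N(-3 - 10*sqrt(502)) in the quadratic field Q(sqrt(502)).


N(a + b*sqrt(d)) = a^2 - d*b^2
= (-3)^2 - (502)*(-10)^2
= 9 - 50200
= -50191

-50191


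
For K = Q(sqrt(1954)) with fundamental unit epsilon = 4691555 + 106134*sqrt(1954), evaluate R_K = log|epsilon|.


epsilon = 4691555 + 106134*sqrt(1954)
= 9.3831e+06
R = ln(9.3831e+06)
= 16.0544

16.0544


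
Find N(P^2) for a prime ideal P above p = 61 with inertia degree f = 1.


N(P^a) = p^(a*f)
= 61^(2*1)
= 61^2
= 3721

3721


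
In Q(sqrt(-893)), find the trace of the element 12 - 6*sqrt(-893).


Tr(a + b*sqrt(d)) = (a + b*sqrt(d)) + (a - b*sqrt(d)) = 2a
= 2 * (12)
= 24

24


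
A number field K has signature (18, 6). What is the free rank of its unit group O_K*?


By Dirichlet's unit theorem:
rank = r1 + r2 - 1
= 18 + 6 - 1
= 23

23


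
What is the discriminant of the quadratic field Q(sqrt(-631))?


For K = Q(sqrt(d)) with d squarefree: disc(K) = d if d = 1 mod 4, and disc(K) = 4d if d = 2 or 3 mod 4.
Here d = -631, and d mod 4 = 1.
d = 1 mod 4 (O_K = Z[(1+sqrt(d))/2]), so disc(K) = d = -631

-631


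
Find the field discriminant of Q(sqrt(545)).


For K = Q(sqrt(d)) with d squarefree: disc(K) = d if d = 1 mod 4, and disc(K) = 4d if d = 2 or 3 mod 4.
Here d = 545, and d mod 4 = 1.
d = 1 mod 4 (O_K = Z[(1+sqrt(d))/2]), so disc(K) = d = 545

545


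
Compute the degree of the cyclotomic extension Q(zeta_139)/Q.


The degree equals Euler's totient phi(139).
139 = 139
phi(139) = 138

138


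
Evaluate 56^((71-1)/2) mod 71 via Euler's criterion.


p = 71 is prime and the exponent is (p-1)/2 = 35, so by Euler's criterion 56^35 = (56/71) = +1 or -1 mod 71.
Compute by square-and-multiply:
  35 = 32 + 2 + 1 (binary 100011)
  Repeated squaring mod 71: 56^1 = 56, 56^2 = 12, 56^4 = 2, 56^8 = 4, 56^16 = 16, 56^32 = 43
  56^35 = 56^32 * 56^2 * 56^1 = 43 * 12 * 56 mod 71
    43 * 12 = 516 = 19 mod 71
    19 * 56 = 1064 = 70 mod 71
  56^35 = 70 mod 71
Result 70 = p - 1 = -1 mod 71: 56 is a quadratic non-residue mod 71. As a residue in [0, p-1] the value is 70.
56^35 mod 71 = 70

70


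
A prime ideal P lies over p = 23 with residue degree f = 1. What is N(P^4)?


N(P^a) = p^(a*f)
= 23^(4*1)
= 23^4
= 279841

279841


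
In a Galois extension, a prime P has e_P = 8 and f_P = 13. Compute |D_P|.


|D_P| = e * f
= 8 * 13
= 104

104


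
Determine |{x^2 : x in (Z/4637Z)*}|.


For prime p, the number of non-zero quadratic residues is (p-1)/2.
= (4637-1)/2
= 2318

2318


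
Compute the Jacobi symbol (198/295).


Compute (198/295) via quadratic reciprocity:
  pull out 2: (2/295) = +1  (since 295 mod 8 = 7)
  reciprocity: (99/295) -> -(295/99)
  reduce: (97/99)
  reciprocity: (97/99) -> +(99/97)
  reduce: (2/97)
  pull out 2: (2/97) = +1  (since 97 mod 8 = 1)
  (1/97) = 1
Product of signs = -1

-1


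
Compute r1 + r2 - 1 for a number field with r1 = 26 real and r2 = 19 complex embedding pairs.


By Dirichlet's unit theorem:
rank = r1 + r2 - 1
= 26 + 19 - 1
= 44

44


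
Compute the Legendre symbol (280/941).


p = 941 is prime, so compute (280/941) with the reciprocity algorithm (Jacobi-symbol steps: pull out 2s via (2/n), flip via reciprocity, reduce):
  pull out 2: (2/941) = -1  (since 941 mod 8 = 5)
  pull out 2: (2/941) = -1  (since 941 mod 8 = 5)
  pull out 2: (2/941) = -1  (since 941 mod 8 = 5)
  reciprocity: (35/941) -> +(941/35)
  reduce: (31/35)
  reciprocity: (31/35) -> -(35/31)
  reduce: (4/31)
  pull out 2: (2/31) = +1  (since 31 mod 8 = 7)
  pull out 2: (2/31) = +1  (since 31 mod 8 = 7)
  (1/31) = 1
Product of signs = 1
(280/941) = 1

1


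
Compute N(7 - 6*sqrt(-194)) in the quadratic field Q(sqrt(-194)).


N(a + b*sqrt(d)) = a^2 - d*b^2
= (7)^2 - (-194)*(-6)^2
= 49 + 6984
= 7033

7033


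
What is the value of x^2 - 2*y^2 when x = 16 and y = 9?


x^2 - d*y^2
= 16^2 - 2*9^2
= 256 - 162
= 94

94


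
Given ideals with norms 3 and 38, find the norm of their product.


N(IJ) = N(I) * N(J)
= 3 * 38
= 114

114


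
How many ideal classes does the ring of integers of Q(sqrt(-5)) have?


K = Q(sqrt(-5)). d mod 4 = 3, so D = disc(K) = 4d = -20
h(K) equals the number of primitive reduced positive-definite forms (a, b, c) = a*x^2 + b*x*y + c*y^2 with b^2 - 4ac = D,
where reduced means |b| <= a <= c, with b >= 0 whenever |b| = a or a = c, and primitive means gcd(a, b, c) = 1.
Reduced forces 3a^2 <= |D| = 20, so 1 <= a <= 2; b must have the parity of D, and c = (b^2 - D)/(4a) must be an integer >= a.
Enumerate a = 1..2, b in [-a, a]:
  a=1: (1, 0, 5)  [1]
  a=2: (2, 2, 3)  [1]
Total reduced forms: 1 + 1 = 2
h = 2

2


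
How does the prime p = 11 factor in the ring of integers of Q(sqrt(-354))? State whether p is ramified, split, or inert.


K = Q(sqrt(-354)). Since d mod 4 = 2, disc(K) = -1416.
Check p | disc: -1416 mod 11 = 3.
p does not divide disc. Compute Legendre symbol (d/p):
9^((11-1)/2) mod 11 = 1
(d/p) = 1, so p splits: (p) = P*P' with e=1, f=1, g=2.
Therefore p is split.

split


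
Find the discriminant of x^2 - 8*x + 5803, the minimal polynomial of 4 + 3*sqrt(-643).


The element 4 + 3*sqrt(-643) has minimal polynomial:
x^2 - 8*x + 5803
Discriminant = (-8)^2 - 4*(5803)
= 64 - 23212
= -23148

-23148


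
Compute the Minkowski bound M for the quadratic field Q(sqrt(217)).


d = 217, d mod 4 = 1, so disc(K) = d = 217; |disc(K)| = 217
Real quadratic field, so n = 2, s = r2 = 0, r1 = 2
M = (n!/n^n) * (4/pi)^s * sqrt(|disc(K)|) = (2!/2^2) * (4/pi)^0 * sqrt(217)
= 0.5 * 1.000000 * 14.730920
= 7.3655

7.3655


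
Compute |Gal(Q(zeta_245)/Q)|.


|Gal(Q(zeta_245)/Q)| = phi(245)
= 168

168


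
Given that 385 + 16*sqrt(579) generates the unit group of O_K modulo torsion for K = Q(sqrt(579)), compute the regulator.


epsilon = 385 + 16*sqrt(579)
= 769.9987
R = ln(769.9987)
= 6.6464

6.6464


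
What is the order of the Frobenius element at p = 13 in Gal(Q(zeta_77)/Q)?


The Frobenius at p in Gal(Q(zeta_n)/Q) = (Z/nZ)* is the class of p, so its order is ord_77(13), the smallest k >= 1 with 13^k = 1 mod 77.
n = 77 = 7 * 11, phi(77) = 60; the order divides phi(n).
Divisors of 60: 1, 2, 3, 4, 5, 6, 10, 12, 15, 20, 30, 60
Repeated squaring mod 77: 13^1 = 13, 13^2 = 15, 13^4 = 71, 13^8 = 36, 13^16 = 64, 13^32 = 15
Test divisors in increasing order:
  k=1: 13^1 = 13 mod 77
  k=2: 13^2 = 15 mod 77
  k=3: 13^3 = 15 * 13 = 41 mod 77
  k=4: 13^4 = 71 mod 77
  k=5: 13^5 = 71 * 13 = 76 mod 77
  k=6: 13^6 = 71 * 15 = 64 mod 77
  k=10: 13^10 = 36 * 15 = 1 mod 77  <- first divisor giving 1
Order = 10

10


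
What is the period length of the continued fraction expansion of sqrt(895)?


Run the CF algorithm for sqrt(895).
a_0 = floor(sqrt(895)) = 29; set m_0=0, q_0=1.
Recurrence: m' = q*a - m,  q' = (d - m'^2)/q,  a' = floor((a_0 + m')/q').
  step 1: m=29, q=54, a=1
  step 2: m=25, q=5, a=10
  step 3: m=25, q=54, a=1
  step 4: m=29, q=1, a=58
a_4 = 2*a_0 = 58, so the period closes here.
sqrt(895) = [29; 1, 10, 1, 58]
Period length = 4

4


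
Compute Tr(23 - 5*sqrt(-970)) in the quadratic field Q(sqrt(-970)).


Tr(a + b*sqrt(d)) = (a + b*sqrt(d)) + (a - b*sqrt(d)) = 2a
= 2 * (23)
= 46

46


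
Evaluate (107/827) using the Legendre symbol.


p = 827 is prime, so compute (107/827) with the reciprocity algorithm (Jacobi-symbol steps: pull out 2s via (2/n), flip via reciprocity, reduce):
  reciprocity: (107/827) -> -(827/107)
  reduce: (78/107)
  pull out 2: (2/107) = -1  (since 107 mod 8 = 3)
  reciprocity: (39/107) -> -(107/39)
  reduce: (29/39)
  reciprocity: (29/39) -> +(39/29)
  reduce: (10/29)
  pull out 2: (2/29) = -1  (since 29 mod 8 = 5)
  reciprocity: (5/29) -> +(29/5)
  reduce: (4/5)
  pull out 2: (2/5) = -1  (since 5 mod 8 = 5)
  pull out 2: (2/5) = -1  (since 5 mod 8 = 5)
  (1/5) = 1
Product of signs = 1
(107/827) = 1

1


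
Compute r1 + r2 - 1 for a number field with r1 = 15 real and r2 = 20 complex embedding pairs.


By Dirichlet's unit theorem:
rank = r1 + r2 - 1
= 15 + 20 - 1
= 34

34


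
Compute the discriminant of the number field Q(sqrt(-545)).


For K = Q(sqrt(d)) with d squarefree: disc(K) = d if d = 1 mod 4, and disc(K) = 4d if d = 2 or 3 mod 4.
Here d = -545, and d mod 4 = 3.
d = 3 mod 4, not 1 (O_K = Z[sqrt(d)]), so disc(K) = 4d = 4 * (-545) = -2180

-2180


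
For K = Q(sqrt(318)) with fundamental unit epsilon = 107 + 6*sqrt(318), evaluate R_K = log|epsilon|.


epsilon = 107 + 6*sqrt(318)
= 213.9953
R = ln(213.9953)
= 5.3660

5.3660


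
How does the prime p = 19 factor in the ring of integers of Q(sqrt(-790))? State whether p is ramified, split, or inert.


K = Q(sqrt(-790)). Since d mod 4 = 2, disc(K) = -3160.
Check p | disc: -3160 mod 19 = 13.
p does not divide disc. Compute Legendre symbol (d/p):
8^((19-1)/2) mod 19 = -1
(d/p) = -1, so p is inert: (p) stays prime with e=1, f=2, g=1.
Therefore p is inert.

inert


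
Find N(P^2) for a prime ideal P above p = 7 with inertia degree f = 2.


N(P^a) = p^(a*f)
= 7^(2*2)
= 7^4
= 2401

2401


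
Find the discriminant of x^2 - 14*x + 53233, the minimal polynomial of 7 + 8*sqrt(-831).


The element 7 + 8*sqrt(-831) has minimal polynomial:
x^2 - 14*x + 53233
Discriminant = (-14)^2 - 4*(53233)
= 196 - 212932
= -212736

-212736


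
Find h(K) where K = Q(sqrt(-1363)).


K = Q(sqrt(-1363)). d mod 4 = 1, so D = disc(K) = d = -1363
h(K) equals the number of primitive reduced positive-definite forms (a, b, c) = a*x^2 + b*x*y + c*y^2 with b^2 - 4ac = D,
where reduced means |b| <= a <= c, with b >= 0 whenever |b| = a or a = c, and primitive means gcd(a, b, c) = 1.
Reduced forces 3a^2 <= |D| = 1363, so 1 <= a <= 21; b must have the parity of D, and c = (b^2 - D)/(4a) must be an integer >= a.
Enumerate a = 1..21, b in [-a, a]:
  a=1: (1, 1, 341)  [1]
  a=2..6: none
  a=7: (7, -3, 49), (7, 3, 49)  [2]
  a=8..10: none
  a=11: (11, -1, 31), (11, 1, 31)  [2]
  a=12..18: none
  a=19: (19, 9, 19)  [1]
  a=20..21: none
Total reduced forms: 1 + 2 + 2 + 1 = 6
h = 6

6
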